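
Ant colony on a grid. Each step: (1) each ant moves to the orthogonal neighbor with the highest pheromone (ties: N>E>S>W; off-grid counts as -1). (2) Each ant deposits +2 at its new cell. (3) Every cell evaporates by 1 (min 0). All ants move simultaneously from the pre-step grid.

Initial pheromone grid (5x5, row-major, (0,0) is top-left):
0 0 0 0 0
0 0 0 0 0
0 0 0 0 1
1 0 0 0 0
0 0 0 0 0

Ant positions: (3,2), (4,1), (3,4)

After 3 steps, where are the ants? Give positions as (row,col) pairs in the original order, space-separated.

Step 1: ant0:(3,2)->N->(2,2) | ant1:(4,1)->N->(3,1) | ant2:(3,4)->N->(2,4)
  grid max=2 at (2,4)
Step 2: ant0:(2,2)->N->(1,2) | ant1:(3,1)->N->(2,1) | ant2:(2,4)->N->(1,4)
  grid max=1 at (1,2)
Step 3: ant0:(1,2)->N->(0,2) | ant1:(2,1)->N->(1,1) | ant2:(1,4)->S->(2,4)
  grid max=2 at (2,4)

(0,2) (1,1) (2,4)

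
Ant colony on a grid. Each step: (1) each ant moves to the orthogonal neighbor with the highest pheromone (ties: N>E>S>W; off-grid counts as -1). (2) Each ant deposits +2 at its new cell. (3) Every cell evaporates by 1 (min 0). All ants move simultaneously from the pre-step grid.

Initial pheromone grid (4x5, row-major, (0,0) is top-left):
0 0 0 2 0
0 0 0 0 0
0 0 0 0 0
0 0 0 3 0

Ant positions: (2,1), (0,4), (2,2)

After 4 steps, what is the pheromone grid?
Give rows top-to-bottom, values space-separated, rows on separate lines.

After step 1: ants at (1,1),(0,3),(1,2)
  0 0 0 3 0
  0 1 1 0 0
  0 0 0 0 0
  0 0 0 2 0
After step 2: ants at (1,2),(0,4),(1,1)
  0 0 0 2 1
  0 2 2 0 0
  0 0 0 0 0
  0 0 0 1 0
After step 3: ants at (1,1),(0,3),(1,2)
  0 0 0 3 0
  0 3 3 0 0
  0 0 0 0 0
  0 0 0 0 0
After step 4: ants at (1,2),(0,4),(1,1)
  0 0 0 2 1
  0 4 4 0 0
  0 0 0 0 0
  0 0 0 0 0

0 0 0 2 1
0 4 4 0 0
0 0 0 0 0
0 0 0 0 0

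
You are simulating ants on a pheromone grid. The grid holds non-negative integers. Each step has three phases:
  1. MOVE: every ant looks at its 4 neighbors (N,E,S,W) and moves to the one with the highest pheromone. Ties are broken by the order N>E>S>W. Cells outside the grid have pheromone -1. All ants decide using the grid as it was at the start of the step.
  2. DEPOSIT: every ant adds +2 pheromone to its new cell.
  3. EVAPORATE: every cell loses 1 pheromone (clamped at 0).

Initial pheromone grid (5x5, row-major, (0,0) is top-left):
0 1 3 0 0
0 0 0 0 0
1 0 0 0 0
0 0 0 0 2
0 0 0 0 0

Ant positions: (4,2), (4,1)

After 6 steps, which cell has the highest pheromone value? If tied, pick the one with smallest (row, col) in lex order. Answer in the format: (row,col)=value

Answer: (3,1)=6

Derivation:
Step 1: ant0:(4,2)->N->(3,2) | ant1:(4,1)->N->(3,1)
  grid max=2 at (0,2)
Step 2: ant0:(3,2)->W->(3,1) | ant1:(3,1)->E->(3,2)
  grid max=2 at (3,1)
Step 3: ant0:(3,1)->E->(3,2) | ant1:(3,2)->W->(3,1)
  grid max=3 at (3,1)
Step 4: ant0:(3,2)->W->(3,1) | ant1:(3,1)->E->(3,2)
  grid max=4 at (3,1)
Step 5: ant0:(3,1)->E->(3,2) | ant1:(3,2)->W->(3,1)
  grid max=5 at (3,1)
Step 6: ant0:(3,2)->W->(3,1) | ant1:(3,1)->E->(3,2)
  grid max=6 at (3,1)
Final grid:
  0 0 0 0 0
  0 0 0 0 0
  0 0 0 0 0
  0 6 6 0 0
  0 0 0 0 0
Max pheromone 6 at (3,1)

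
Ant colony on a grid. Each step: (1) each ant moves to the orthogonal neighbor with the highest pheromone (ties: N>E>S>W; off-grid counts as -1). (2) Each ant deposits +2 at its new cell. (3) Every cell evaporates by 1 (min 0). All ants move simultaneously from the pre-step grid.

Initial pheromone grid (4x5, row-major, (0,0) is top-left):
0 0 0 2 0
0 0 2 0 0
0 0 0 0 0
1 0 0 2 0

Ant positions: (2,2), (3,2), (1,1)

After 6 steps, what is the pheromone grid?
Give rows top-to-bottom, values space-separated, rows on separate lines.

After step 1: ants at (1,2),(3,3),(1,2)
  0 0 0 1 0
  0 0 5 0 0
  0 0 0 0 0
  0 0 0 3 0
After step 2: ants at (0,2),(2,3),(0,2)
  0 0 3 0 0
  0 0 4 0 0
  0 0 0 1 0
  0 0 0 2 0
After step 3: ants at (1,2),(3,3),(1,2)
  0 0 2 0 0
  0 0 7 0 0
  0 0 0 0 0
  0 0 0 3 0
After step 4: ants at (0,2),(2,3),(0,2)
  0 0 5 0 0
  0 0 6 0 0
  0 0 0 1 0
  0 0 0 2 0
After step 5: ants at (1,2),(3,3),(1,2)
  0 0 4 0 0
  0 0 9 0 0
  0 0 0 0 0
  0 0 0 3 0
After step 6: ants at (0,2),(2,3),(0,2)
  0 0 7 0 0
  0 0 8 0 0
  0 0 0 1 0
  0 0 0 2 0

0 0 7 0 0
0 0 8 0 0
0 0 0 1 0
0 0 0 2 0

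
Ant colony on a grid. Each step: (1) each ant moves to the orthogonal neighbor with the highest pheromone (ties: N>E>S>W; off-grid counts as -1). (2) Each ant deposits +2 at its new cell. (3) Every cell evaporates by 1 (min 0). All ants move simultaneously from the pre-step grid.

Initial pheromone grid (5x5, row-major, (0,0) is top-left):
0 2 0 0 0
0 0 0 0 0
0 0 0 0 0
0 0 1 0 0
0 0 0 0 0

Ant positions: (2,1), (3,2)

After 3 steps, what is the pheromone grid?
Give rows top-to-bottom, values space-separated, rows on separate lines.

After step 1: ants at (1,1),(2,2)
  0 1 0 0 0
  0 1 0 0 0
  0 0 1 0 0
  0 0 0 0 0
  0 0 0 0 0
After step 2: ants at (0,1),(1,2)
  0 2 0 0 0
  0 0 1 0 0
  0 0 0 0 0
  0 0 0 0 0
  0 0 0 0 0
After step 3: ants at (0,2),(0,2)
  0 1 3 0 0
  0 0 0 0 0
  0 0 0 0 0
  0 0 0 0 0
  0 0 0 0 0

0 1 3 0 0
0 0 0 0 0
0 0 0 0 0
0 0 0 0 0
0 0 0 0 0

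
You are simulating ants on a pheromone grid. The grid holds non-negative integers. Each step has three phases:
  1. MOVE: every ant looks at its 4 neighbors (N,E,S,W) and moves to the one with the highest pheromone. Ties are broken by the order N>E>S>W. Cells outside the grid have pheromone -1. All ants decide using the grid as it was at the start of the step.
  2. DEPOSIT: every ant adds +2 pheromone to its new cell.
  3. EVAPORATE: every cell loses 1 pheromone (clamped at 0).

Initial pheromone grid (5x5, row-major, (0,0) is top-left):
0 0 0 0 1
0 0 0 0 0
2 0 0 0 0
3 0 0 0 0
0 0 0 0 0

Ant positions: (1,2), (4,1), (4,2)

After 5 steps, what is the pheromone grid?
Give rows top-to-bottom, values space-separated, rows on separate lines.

After step 1: ants at (0,2),(3,1),(3,2)
  0 0 1 0 0
  0 0 0 0 0
  1 0 0 0 0
  2 1 1 0 0
  0 0 0 0 0
After step 2: ants at (0,3),(3,0),(3,1)
  0 0 0 1 0
  0 0 0 0 0
  0 0 0 0 0
  3 2 0 0 0
  0 0 0 0 0
After step 3: ants at (0,4),(3,1),(3,0)
  0 0 0 0 1
  0 0 0 0 0
  0 0 0 0 0
  4 3 0 0 0
  0 0 0 0 0
After step 4: ants at (1,4),(3,0),(3,1)
  0 0 0 0 0
  0 0 0 0 1
  0 0 0 0 0
  5 4 0 0 0
  0 0 0 0 0
After step 5: ants at (0,4),(3,1),(3,0)
  0 0 0 0 1
  0 0 0 0 0
  0 0 0 0 0
  6 5 0 0 0
  0 0 0 0 0

0 0 0 0 1
0 0 0 0 0
0 0 0 0 0
6 5 0 0 0
0 0 0 0 0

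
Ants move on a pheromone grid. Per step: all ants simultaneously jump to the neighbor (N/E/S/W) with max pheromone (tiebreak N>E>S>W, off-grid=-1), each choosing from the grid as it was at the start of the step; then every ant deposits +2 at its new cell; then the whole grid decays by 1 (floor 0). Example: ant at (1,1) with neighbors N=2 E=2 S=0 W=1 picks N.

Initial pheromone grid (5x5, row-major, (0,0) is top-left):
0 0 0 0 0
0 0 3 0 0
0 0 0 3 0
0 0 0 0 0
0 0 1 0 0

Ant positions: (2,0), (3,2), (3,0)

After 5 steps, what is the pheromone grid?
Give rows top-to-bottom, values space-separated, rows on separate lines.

After step 1: ants at (1,0),(4,2),(2,0)
  0 0 0 0 0
  1 0 2 0 0
  1 0 0 2 0
  0 0 0 0 0
  0 0 2 0 0
After step 2: ants at (2,0),(3,2),(1,0)
  0 0 0 0 0
  2 0 1 0 0
  2 0 0 1 0
  0 0 1 0 0
  0 0 1 0 0
After step 3: ants at (1,0),(4,2),(2,0)
  0 0 0 0 0
  3 0 0 0 0
  3 0 0 0 0
  0 0 0 0 0
  0 0 2 0 0
After step 4: ants at (2,0),(3,2),(1,0)
  0 0 0 0 0
  4 0 0 0 0
  4 0 0 0 0
  0 0 1 0 0
  0 0 1 0 0
After step 5: ants at (1,0),(4,2),(2,0)
  0 0 0 0 0
  5 0 0 0 0
  5 0 0 0 0
  0 0 0 0 0
  0 0 2 0 0

0 0 0 0 0
5 0 0 0 0
5 0 0 0 0
0 0 0 0 0
0 0 2 0 0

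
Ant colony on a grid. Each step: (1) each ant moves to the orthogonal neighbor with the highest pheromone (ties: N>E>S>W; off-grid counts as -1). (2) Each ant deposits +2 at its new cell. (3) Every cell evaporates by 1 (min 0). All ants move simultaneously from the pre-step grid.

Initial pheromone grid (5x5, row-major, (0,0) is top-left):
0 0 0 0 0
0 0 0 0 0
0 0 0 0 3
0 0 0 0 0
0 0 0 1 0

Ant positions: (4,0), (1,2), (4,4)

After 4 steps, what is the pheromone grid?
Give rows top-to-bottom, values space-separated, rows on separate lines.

After step 1: ants at (3,0),(0,2),(4,3)
  0 0 1 0 0
  0 0 0 0 0
  0 0 0 0 2
  1 0 0 0 0
  0 0 0 2 0
After step 2: ants at (2,0),(0,3),(3,3)
  0 0 0 1 0
  0 0 0 0 0
  1 0 0 0 1
  0 0 0 1 0
  0 0 0 1 0
After step 3: ants at (1,0),(0,4),(4,3)
  0 0 0 0 1
  1 0 0 0 0
  0 0 0 0 0
  0 0 0 0 0
  0 0 0 2 0
After step 4: ants at (0,0),(1,4),(3,3)
  1 0 0 0 0
  0 0 0 0 1
  0 0 0 0 0
  0 0 0 1 0
  0 0 0 1 0

1 0 0 0 0
0 0 0 0 1
0 0 0 0 0
0 0 0 1 0
0 0 0 1 0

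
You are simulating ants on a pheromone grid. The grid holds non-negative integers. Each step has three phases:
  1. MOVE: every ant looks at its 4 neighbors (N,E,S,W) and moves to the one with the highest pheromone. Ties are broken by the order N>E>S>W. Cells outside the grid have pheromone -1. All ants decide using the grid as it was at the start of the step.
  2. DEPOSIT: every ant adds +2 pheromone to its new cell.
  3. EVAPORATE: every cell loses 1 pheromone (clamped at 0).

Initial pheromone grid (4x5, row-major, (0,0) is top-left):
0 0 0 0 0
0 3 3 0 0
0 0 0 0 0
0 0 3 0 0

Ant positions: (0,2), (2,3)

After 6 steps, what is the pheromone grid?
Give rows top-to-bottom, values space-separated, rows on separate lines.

After step 1: ants at (1,2),(1,3)
  0 0 0 0 0
  0 2 4 1 0
  0 0 0 0 0
  0 0 2 0 0
After step 2: ants at (1,1),(1,2)
  0 0 0 0 0
  0 3 5 0 0
  0 0 0 0 0
  0 0 1 0 0
After step 3: ants at (1,2),(1,1)
  0 0 0 0 0
  0 4 6 0 0
  0 0 0 0 0
  0 0 0 0 0
After step 4: ants at (1,1),(1,2)
  0 0 0 0 0
  0 5 7 0 0
  0 0 0 0 0
  0 0 0 0 0
After step 5: ants at (1,2),(1,1)
  0 0 0 0 0
  0 6 8 0 0
  0 0 0 0 0
  0 0 0 0 0
After step 6: ants at (1,1),(1,2)
  0 0 0 0 0
  0 7 9 0 0
  0 0 0 0 0
  0 0 0 0 0

0 0 0 0 0
0 7 9 0 0
0 0 0 0 0
0 0 0 0 0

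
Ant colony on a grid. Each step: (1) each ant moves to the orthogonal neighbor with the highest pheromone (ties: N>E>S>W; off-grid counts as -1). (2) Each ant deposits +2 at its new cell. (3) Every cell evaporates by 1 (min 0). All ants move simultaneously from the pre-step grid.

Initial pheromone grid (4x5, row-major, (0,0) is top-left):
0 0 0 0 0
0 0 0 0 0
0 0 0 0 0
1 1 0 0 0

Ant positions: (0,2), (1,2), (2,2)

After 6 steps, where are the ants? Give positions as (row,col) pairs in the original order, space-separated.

Step 1: ant0:(0,2)->E->(0,3) | ant1:(1,2)->N->(0,2) | ant2:(2,2)->N->(1,2)
  grid max=1 at (0,2)
Step 2: ant0:(0,3)->W->(0,2) | ant1:(0,2)->E->(0,3) | ant2:(1,2)->N->(0,2)
  grid max=4 at (0,2)
Step 3: ant0:(0,2)->E->(0,3) | ant1:(0,3)->W->(0,2) | ant2:(0,2)->E->(0,3)
  grid max=5 at (0,2)
Step 4: ant0:(0,3)->W->(0,2) | ant1:(0,2)->E->(0,3) | ant2:(0,3)->W->(0,2)
  grid max=8 at (0,2)
Step 5: ant0:(0,2)->E->(0,3) | ant1:(0,3)->W->(0,2) | ant2:(0,2)->E->(0,3)
  grid max=9 at (0,2)
Step 6: ant0:(0,3)->W->(0,2) | ant1:(0,2)->E->(0,3) | ant2:(0,3)->W->(0,2)
  grid max=12 at (0,2)

(0,2) (0,3) (0,2)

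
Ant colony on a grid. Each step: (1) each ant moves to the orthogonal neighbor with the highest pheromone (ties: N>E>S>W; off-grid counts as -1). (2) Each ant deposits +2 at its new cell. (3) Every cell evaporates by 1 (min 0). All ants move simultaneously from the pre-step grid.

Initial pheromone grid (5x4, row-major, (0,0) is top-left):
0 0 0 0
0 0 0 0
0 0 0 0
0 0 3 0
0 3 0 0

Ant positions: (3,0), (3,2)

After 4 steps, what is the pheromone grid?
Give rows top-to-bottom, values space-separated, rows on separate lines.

After step 1: ants at (2,0),(2,2)
  0 0 0 0
  0 0 0 0
  1 0 1 0
  0 0 2 0
  0 2 0 0
After step 2: ants at (1,0),(3,2)
  0 0 0 0
  1 0 0 0
  0 0 0 0
  0 0 3 0
  0 1 0 0
After step 3: ants at (0,0),(2,2)
  1 0 0 0
  0 0 0 0
  0 0 1 0
  0 0 2 0
  0 0 0 0
After step 4: ants at (0,1),(3,2)
  0 1 0 0
  0 0 0 0
  0 0 0 0
  0 0 3 0
  0 0 0 0

0 1 0 0
0 0 0 0
0 0 0 0
0 0 3 0
0 0 0 0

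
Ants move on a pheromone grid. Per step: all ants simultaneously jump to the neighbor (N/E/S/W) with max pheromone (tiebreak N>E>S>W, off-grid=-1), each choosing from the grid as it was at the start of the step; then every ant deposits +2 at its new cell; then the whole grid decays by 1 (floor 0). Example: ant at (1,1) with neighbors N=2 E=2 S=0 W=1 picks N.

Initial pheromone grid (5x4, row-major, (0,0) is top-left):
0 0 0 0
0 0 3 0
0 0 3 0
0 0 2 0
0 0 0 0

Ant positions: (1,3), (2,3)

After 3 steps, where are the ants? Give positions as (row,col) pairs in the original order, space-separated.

Step 1: ant0:(1,3)->W->(1,2) | ant1:(2,3)->W->(2,2)
  grid max=4 at (1,2)
Step 2: ant0:(1,2)->S->(2,2) | ant1:(2,2)->N->(1,2)
  grid max=5 at (1,2)
Step 3: ant0:(2,2)->N->(1,2) | ant1:(1,2)->S->(2,2)
  grid max=6 at (1,2)

(1,2) (2,2)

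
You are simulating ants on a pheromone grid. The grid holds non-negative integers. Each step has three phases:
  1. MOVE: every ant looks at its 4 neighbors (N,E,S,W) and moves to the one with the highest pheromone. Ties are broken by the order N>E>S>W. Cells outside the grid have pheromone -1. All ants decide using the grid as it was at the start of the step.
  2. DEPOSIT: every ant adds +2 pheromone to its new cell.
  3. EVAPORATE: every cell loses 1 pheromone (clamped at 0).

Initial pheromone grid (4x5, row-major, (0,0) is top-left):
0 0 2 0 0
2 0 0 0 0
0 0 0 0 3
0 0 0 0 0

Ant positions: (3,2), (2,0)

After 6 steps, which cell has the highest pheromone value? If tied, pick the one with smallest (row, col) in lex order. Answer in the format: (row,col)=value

Answer: (1,0)=2

Derivation:
Step 1: ant0:(3,2)->N->(2,2) | ant1:(2,0)->N->(1,0)
  grid max=3 at (1,0)
Step 2: ant0:(2,2)->N->(1,2) | ant1:(1,0)->N->(0,0)
  grid max=2 at (1,0)
Step 3: ant0:(1,2)->N->(0,2) | ant1:(0,0)->S->(1,0)
  grid max=3 at (1,0)
Step 4: ant0:(0,2)->E->(0,3) | ant1:(1,0)->N->(0,0)
  grid max=2 at (1,0)
Step 5: ant0:(0,3)->E->(0,4) | ant1:(0,0)->S->(1,0)
  grid max=3 at (1,0)
Step 6: ant0:(0,4)->S->(1,4) | ant1:(1,0)->N->(0,0)
  grid max=2 at (1,0)
Final grid:
  1 0 0 0 0
  2 0 0 0 1
  0 0 0 0 0
  0 0 0 0 0
Max pheromone 2 at (1,0)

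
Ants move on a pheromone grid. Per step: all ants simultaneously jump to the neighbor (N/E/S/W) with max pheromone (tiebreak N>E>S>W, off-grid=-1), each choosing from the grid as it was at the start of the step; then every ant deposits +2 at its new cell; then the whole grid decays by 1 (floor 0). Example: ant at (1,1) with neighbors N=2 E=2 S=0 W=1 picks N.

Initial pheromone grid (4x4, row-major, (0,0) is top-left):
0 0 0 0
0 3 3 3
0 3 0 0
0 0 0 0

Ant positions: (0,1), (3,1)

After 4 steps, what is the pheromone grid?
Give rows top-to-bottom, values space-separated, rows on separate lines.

After step 1: ants at (1,1),(2,1)
  0 0 0 0
  0 4 2 2
  0 4 0 0
  0 0 0 0
After step 2: ants at (2,1),(1,1)
  0 0 0 0
  0 5 1 1
  0 5 0 0
  0 0 0 0
After step 3: ants at (1,1),(2,1)
  0 0 0 0
  0 6 0 0
  0 6 0 0
  0 0 0 0
After step 4: ants at (2,1),(1,1)
  0 0 0 0
  0 7 0 0
  0 7 0 0
  0 0 0 0

0 0 0 0
0 7 0 0
0 7 0 0
0 0 0 0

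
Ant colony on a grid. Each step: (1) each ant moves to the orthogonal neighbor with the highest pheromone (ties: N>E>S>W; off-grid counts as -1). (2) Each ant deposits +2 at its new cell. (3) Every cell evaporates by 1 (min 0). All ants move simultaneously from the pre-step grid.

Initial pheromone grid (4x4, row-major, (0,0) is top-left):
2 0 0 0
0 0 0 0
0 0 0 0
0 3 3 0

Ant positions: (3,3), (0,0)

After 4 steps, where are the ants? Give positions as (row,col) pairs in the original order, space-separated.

Step 1: ant0:(3,3)->W->(3,2) | ant1:(0,0)->E->(0,1)
  grid max=4 at (3,2)
Step 2: ant0:(3,2)->W->(3,1) | ant1:(0,1)->W->(0,0)
  grid max=3 at (3,1)
Step 3: ant0:(3,1)->E->(3,2) | ant1:(0,0)->E->(0,1)
  grid max=4 at (3,2)
Step 4: ant0:(3,2)->W->(3,1) | ant1:(0,1)->W->(0,0)
  grid max=3 at (3,1)

(3,1) (0,0)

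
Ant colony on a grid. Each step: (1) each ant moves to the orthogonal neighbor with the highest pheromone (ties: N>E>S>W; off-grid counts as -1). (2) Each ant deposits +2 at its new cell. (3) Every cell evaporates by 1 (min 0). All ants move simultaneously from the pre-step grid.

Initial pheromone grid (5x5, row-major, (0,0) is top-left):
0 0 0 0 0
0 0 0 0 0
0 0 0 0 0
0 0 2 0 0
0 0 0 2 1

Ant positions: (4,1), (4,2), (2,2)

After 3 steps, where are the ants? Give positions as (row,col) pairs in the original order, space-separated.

Step 1: ant0:(4,1)->N->(3,1) | ant1:(4,2)->N->(3,2) | ant2:(2,2)->S->(3,2)
  grid max=5 at (3,2)
Step 2: ant0:(3,1)->E->(3,2) | ant1:(3,2)->W->(3,1) | ant2:(3,2)->W->(3,1)
  grid max=6 at (3,2)
Step 3: ant0:(3,2)->W->(3,1) | ant1:(3,1)->E->(3,2) | ant2:(3,1)->E->(3,2)
  grid max=9 at (3,2)

(3,1) (3,2) (3,2)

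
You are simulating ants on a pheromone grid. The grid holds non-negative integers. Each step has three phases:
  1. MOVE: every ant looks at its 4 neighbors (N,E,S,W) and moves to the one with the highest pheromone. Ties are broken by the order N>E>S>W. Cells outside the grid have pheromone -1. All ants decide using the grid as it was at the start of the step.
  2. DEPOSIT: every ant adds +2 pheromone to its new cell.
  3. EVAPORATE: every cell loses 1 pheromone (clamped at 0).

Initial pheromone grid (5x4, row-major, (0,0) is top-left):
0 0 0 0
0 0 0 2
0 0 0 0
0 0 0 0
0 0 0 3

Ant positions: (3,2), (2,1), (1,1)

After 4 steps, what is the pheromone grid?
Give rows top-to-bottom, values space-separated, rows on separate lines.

After step 1: ants at (2,2),(1,1),(0,1)
  0 1 0 0
  0 1 0 1
  0 0 1 0
  0 0 0 0
  0 0 0 2
After step 2: ants at (1,2),(0,1),(1,1)
  0 2 0 0
  0 2 1 0
  0 0 0 0
  0 0 0 0
  0 0 0 1
After step 3: ants at (1,1),(1,1),(0,1)
  0 3 0 0
  0 5 0 0
  0 0 0 0
  0 0 0 0
  0 0 0 0
After step 4: ants at (0,1),(0,1),(1,1)
  0 6 0 0
  0 6 0 0
  0 0 0 0
  0 0 0 0
  0 0 0 0

0 6 0 0
0 6 0 0
0 0 0 0
0 0 0 0
0 0 0 0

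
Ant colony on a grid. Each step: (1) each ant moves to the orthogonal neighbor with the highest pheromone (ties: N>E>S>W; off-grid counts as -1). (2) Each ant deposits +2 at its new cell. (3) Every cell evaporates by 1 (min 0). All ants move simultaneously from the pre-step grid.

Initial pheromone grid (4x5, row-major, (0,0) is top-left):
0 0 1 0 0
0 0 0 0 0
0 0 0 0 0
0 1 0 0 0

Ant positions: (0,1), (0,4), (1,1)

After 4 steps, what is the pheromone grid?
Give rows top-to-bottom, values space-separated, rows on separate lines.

After step 1: ants at (0,2),(1,4),(0,1)
  0 1 2 0 0
  0 0 0 0 1
  0 0 0 0 0
  0 0 0 0 0
After step 2: ants at (0,1),(0,4),(0,2)
  0 2 3 0 1
  0 0 0 0 0
  0 0 0 0 0
  0 0 0 0 0
After step 3: ants at (0,2),(1,4),(0,1)
  0 3 4 0 0
  0 0 0 0 1
  0 0 0 0 0
  0 0 0 0 0
After step 4: ants at (0,1),(0,4),(0,2)
  0 4 5 0 1
  0 0 0 0 0
  0 0 0 0 0
  0 0 0 0 0

0 4 5 0 1
0 0 0 0 0
0 0 0 0 0
0 0 0 0 0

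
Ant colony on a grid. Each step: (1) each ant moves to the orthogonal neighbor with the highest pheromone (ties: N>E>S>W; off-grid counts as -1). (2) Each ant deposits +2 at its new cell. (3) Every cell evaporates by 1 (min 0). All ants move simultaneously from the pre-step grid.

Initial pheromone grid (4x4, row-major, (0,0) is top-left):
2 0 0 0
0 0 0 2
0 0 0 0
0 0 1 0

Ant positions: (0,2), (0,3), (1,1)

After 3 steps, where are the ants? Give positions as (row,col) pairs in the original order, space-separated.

Step 1: ant0:(0,2)->E->(0,3) | ant1:(0,3)->S->(1,3) | ant2:(1,1)->N->(0,1)
  grid max=3 at (1,3)
Step 2: ant0:(0,3)->S->(1,3) | ant1:(1,3)->N->(0,3) | ant2:(0,1)->W->(0,0)
  grid max=4 at (1,3)
Step 3: ant0:(1,3)->N->(0,3) | ant1:(0,3)->S->(1,3) | ant2:(0,0)->E->(0,1)
  grid max=5 at (1,3)

(0,3) (1,3) (0,1)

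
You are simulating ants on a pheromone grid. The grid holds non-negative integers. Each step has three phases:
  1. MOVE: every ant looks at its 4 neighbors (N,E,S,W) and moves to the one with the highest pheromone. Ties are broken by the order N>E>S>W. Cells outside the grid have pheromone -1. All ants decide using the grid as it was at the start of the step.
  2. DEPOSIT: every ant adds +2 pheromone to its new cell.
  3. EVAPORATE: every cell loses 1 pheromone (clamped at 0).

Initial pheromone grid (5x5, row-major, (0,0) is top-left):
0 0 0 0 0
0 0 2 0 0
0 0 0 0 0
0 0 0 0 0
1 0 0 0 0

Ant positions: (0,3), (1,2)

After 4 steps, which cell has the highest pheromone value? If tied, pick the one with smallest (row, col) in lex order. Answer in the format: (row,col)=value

Answer: (1,2)=2

Derivation:
Step 1: ant0:(0,3)->E->(0,4) | ant1:(1,2)->N->(0,2)
  grid max=1 at (0,2)
Step 2: ant0:(0,4)->S->(1,4) | ant1:(0,2)->S->(1,2)
  grid max=2 at (1,2)
Step 3: ant0:(1,4)->N->(0,4) | ant1:(1,2)->N->(0,2)
  grid max=1 at (0,2)
Step 4: ant0:(0,4)->S->(1,4) | ant1:(0,2)->S->(1,2)
  grid max=2 at (1,2)
Final grid:
  0 0 0 0 0
  0 0 2 0 1
  0 0 0 0 0
  0 0 0 0 0
  0 0 0 0 0
Max pheromone 2 at (1,2)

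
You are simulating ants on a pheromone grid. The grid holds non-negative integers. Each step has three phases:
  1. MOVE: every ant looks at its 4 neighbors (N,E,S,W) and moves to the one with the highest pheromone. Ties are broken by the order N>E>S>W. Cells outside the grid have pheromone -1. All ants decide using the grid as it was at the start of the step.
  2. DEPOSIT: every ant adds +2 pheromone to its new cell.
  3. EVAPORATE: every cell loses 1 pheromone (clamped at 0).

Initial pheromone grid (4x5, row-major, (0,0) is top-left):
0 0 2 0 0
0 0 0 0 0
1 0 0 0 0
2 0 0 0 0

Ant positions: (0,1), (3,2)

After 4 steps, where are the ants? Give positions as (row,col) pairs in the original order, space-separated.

Step 1: ant0:(0,1)->E->(0,2) | ant1:(3,2)->N->(2,2)
  grid max=3 at (0,2)
Step 2: ant0:(0,2)->E->(0,3) | ant1:(2,2)->N->(1,2)
  grid max=2 at (0,2)
Step 3: ant0:(0,3)->W->(0,2) | ant1:(1,2)->N->(0,2)
  grid max=5 at (0,2)
Step 4: ant0:(0,2)->E->(0,3) | ant1:(0,2)->E->(0,3)
  grid max=4 at (0,2)

(0,3) (0,3)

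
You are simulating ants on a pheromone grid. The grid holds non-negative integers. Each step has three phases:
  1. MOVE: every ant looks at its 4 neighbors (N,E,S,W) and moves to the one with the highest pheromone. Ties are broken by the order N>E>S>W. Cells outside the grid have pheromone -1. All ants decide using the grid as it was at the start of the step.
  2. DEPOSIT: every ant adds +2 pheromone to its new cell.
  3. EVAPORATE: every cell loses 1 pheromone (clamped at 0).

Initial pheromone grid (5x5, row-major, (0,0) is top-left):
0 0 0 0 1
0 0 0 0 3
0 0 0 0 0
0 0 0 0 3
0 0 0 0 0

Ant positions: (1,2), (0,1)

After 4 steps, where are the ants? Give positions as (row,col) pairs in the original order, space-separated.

Step 1: ant0:(1,2)->N->(0,2) | ant1:(0,1)->E->(0,2)
  grid max=3 at (0,2)
Step 2: ant0:(0,2)->E->(0,3) | ant1:(0,2)->E->(0,3)
  grid max=3 at (0,3)
Step 3: ant0:(0,3)->W->(0,2) | ant1:(0,3)->W->(0,2)
  grid max=5 at (0,2)
Step 4: ant0:(0,2)->E->(0,3) | ant1:(0,2)->E->(0,3)
  grid max=5 at (0,3)

(0,3) (0,3)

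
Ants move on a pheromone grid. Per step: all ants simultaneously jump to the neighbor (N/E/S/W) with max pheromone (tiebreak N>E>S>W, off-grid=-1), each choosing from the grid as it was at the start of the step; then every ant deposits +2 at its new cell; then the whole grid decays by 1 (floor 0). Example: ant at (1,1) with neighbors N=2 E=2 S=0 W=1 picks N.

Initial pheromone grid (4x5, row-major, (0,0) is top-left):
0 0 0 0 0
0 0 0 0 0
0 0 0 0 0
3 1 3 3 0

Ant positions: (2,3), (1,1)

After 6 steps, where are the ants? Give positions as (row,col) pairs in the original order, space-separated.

Step 1: ant0:(2,3)->S->(3,3) | ant1:(1,1)->N->(0,1)
  grid max=4 at (3,3)
Step 2: ant0:(3,3)->W->(3,2) | ant1:(0,1)->E->(0,2)
  grid max=3 at (3,2)
Step 3: ant0:(3,2)->E->(3,3) | ant1:(0,2)->E->(0,3)
  grid max=4 at (3,3)
Step 4: ant0:(3,3)->W->(3,2) | ant1:(0,3)->E->(0,4)
  grid max=3 at (3,2)
Step 5: ant0:(3,2)->E->(3,3) | ant1:(0,4)->S->(1,4)
  grid max=4 at (3,3)
Step 6: ant0:(3,3)->W->(3,2) | ant1:(1,4)->N->(0,4)
  grid max=3 at (3,2)

(3,2) (0,4)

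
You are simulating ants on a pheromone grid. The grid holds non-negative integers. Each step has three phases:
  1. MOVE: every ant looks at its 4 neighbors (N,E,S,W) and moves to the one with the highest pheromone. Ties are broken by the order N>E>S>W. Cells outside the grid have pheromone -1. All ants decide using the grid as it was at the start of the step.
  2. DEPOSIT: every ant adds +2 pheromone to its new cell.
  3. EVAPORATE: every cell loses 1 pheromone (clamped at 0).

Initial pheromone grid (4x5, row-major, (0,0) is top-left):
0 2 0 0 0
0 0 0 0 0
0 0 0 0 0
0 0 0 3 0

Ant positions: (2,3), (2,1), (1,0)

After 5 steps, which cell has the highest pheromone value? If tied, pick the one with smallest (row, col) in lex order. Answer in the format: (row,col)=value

Step 1: ant0:(2,3)->S->(3,3) | ant1:(2,1)->N->(1,1) | ant2:(1,0)->N->(0,0)
  grid max=4 at (3,3)
Step 2: ant0:(3,3)->N->(2,3) | ant1:(1,1)->N->(0,1) | ant2:(0,0)->E->(0,1)
  grid max=4 at (0,1)
Step 3: ant0:(2,3)->S->(3,3) | ant1:(0,1)->E->(0,2) | ant2:(0,1)->E->(0,2)
  grid max=4 at (3,3)
Step 4: ant0:(3,3)->N->(2,3) | ant1:(0,2)->W->(0,1) | ant2:(0,2)->W->(0,1)
  grid max=6 at (0,1)
Step 5: ant0:(2,3)->S->(3,3) | ant1:(0,1)->E->(0,2) | ant2:(0,1)->E->(0,2)
  grid max=5 at (0,1)
Final grid:
  0 5 5 0 0
  0 0 0 0 0
  0 0 0 0 0
  0 0 0 4 0
Max pheromone 5 at (0,1)

Answer: (0,1)=5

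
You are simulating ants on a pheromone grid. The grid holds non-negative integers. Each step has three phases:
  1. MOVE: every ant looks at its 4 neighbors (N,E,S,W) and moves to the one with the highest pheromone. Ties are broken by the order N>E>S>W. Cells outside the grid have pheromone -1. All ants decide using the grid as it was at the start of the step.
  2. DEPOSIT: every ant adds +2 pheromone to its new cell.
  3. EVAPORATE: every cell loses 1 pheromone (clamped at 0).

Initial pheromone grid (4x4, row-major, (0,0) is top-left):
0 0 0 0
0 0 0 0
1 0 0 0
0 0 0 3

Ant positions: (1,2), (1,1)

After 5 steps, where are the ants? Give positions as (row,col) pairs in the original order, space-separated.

Step 1: ant0:(1,2)->N->(0,2) | ant1:(1,1)->N->(0,1)
  grid max=2 at (3,3)
Step 2: ant0:(0,2)->W->(0,1) | ant1:(0,1)->E->(0,2)
  grid max=2 at (0,1)
Step 3: ant0:(0,1)->E->(0,2) | ant1:(0,2)->W->(0,1)
  grid max=3 at (0,1)
Step 4: ant0:(0,2)->W->(0,1) | ant1:(0,1)->E->(0,2)
  grid max=4 at (0,1)
Step 5: ant0:(0,1)->E->(0,2) | ant1:(0,2)->W->(0,1)
  grid max=5 at (0,1)

(0,2) (0,1)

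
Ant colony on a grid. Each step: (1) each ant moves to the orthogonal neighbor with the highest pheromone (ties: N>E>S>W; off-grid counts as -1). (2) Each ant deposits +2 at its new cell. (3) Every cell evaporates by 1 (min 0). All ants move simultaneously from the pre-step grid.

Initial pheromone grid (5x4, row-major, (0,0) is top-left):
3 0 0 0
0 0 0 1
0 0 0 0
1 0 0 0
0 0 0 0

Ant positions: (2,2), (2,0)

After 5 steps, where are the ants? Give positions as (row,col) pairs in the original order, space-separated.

Step 1: ant0:(2,2)->N->(1,2) | ant1:(2,0)->S->(3,0)
  grid max=2 at (0,0)
Step 2: ant0:(1,2)->N->(0,2) | ant1:(3,0)->N->(2,0)
  grid max=1 at (0,0)
Step 3: ant0:(0,2)->E->(0,3) | ant1:(2,0)->S->(3,0)
  grid max=2 at (3,0)
Step 4: ant0:(0,3)->S->(1,3) | ant1:(3,0)->N->(2,0)
  grid max=1 at (1,3)
Step 5: ant0:(1,3)->N->(0,3) | ant1:(2,0)->S->(3,0)
  grid max=2 at (3,0)

(0,3) (3,0)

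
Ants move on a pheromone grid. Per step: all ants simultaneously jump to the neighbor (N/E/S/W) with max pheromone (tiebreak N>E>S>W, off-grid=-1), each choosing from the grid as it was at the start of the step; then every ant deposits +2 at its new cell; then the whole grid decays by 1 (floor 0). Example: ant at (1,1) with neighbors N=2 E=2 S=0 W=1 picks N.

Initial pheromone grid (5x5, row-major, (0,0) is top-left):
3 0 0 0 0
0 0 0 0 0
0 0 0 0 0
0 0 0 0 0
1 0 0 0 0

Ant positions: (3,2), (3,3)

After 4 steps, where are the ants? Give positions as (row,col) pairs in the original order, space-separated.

Step 1: ant0:(3,2)->N->(2,2) | ant1:(3,3)->N->(2,3)
  grid max=2 at (0,0)
Step 2: ant0:(2,2)->E->(2,3) | ant1:(2,3)->W->(2,2)
  grid max=2 at (2,2)
Step 3: ant0:(2,3)->W->(2,2) | ant1:(2,2)->E->(2,3)
  grid max=3 at (2,2)
Step 4: ant0:(2,2)->E->(2,3) | ant1:(2,3)->W->(2,2)
  grid max=4 at (2,2)

(2,3) (2,2)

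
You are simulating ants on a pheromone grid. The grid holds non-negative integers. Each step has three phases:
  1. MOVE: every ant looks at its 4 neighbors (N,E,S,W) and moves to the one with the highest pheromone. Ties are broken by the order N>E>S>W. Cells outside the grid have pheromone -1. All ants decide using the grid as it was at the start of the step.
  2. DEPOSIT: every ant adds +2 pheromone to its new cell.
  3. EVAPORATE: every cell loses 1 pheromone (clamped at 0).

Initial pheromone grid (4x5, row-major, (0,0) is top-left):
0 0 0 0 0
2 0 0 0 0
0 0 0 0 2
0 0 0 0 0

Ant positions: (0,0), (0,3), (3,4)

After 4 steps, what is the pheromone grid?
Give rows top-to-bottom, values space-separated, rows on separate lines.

After step 1: ants at (1,0),(0,4),(2,4)
  0 0 0 0 1
  3 0 0 0 0
  0 0 0 0 3
  0 0 0 0 0
After step 2: ants at (0,0),(1,4),(1,4)
  1 0 0 0 0
  2 0 0 0 3
  0 0 0 0 2
  0 0 0 0 0
After step 3: ants at (1,0),(2,4),(2,4)
  0 0 0 0 0
  3 0 0 0 2
  0 0 0 0 5
  0 0 0 0 0
After step 4: ants at (0,0),(1,4),(1,4)
  1 0 0 0 0
  2 0 0 0 5
  0 0 0 0 4
  0 0 0 0 0

1 0 0 0 0
2 0 0 0 5
0 0 0 0 4
0 0 0 0 0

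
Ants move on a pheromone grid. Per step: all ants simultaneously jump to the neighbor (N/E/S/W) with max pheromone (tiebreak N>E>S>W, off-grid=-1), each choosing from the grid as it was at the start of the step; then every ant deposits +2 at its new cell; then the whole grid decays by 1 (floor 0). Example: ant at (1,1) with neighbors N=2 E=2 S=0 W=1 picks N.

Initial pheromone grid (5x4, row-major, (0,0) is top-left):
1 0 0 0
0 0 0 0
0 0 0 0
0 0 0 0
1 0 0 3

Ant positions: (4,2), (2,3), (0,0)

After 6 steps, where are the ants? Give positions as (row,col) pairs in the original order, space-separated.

Step 1: ant0:(4,2)->E->(4,3) | ant1:(2,3)->N->(1,3) | ant2:(0,0)->E->(0,1)
  grid max=4 at (4,3)
Step 2: ant0:(4,3)->N->(3,3) | ant1:(1,3)->N->(0,3) | ant2:(0,1)->E->(0,2)
  grid max=3 at (4,3)
Step 3: ant0:(3,3)->S->(4,3) | ant1:(0,3)->W->(0,2) | ant2:(0,2)->E->(0,3)
  grid max=4 at (4,3)
Step 4: ant0:(4,3)->N->(3,3) | ant1:(0,2)->E->(0,3) | ant2:(0,3)->W->(0,2)
  grid max=3 at (0,2)
Step 5: ant0:(3,3)->S->(4,3) | ant1:(0,3)->W->(0,2) | ant2:(0,2)->E->(0,3)
  grid max=4 at (0,2)
Step 6: ant0:(4,3)->N->(3,3) | ant1:(0,2)->E->(0,3) | ant2:(0,3)->W->(0,2)
  grid max=5 at (0,2)

(3,3) (0,3) (0,2)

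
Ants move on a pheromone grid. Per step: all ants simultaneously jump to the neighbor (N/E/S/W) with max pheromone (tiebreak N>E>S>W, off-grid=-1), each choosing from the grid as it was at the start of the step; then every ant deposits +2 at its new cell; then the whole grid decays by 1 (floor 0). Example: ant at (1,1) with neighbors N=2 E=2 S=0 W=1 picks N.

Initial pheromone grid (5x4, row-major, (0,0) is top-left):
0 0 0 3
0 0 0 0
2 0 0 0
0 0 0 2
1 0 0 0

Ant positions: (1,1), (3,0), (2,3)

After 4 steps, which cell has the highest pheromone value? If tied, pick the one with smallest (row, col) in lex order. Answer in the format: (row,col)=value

Answer: (2,0)=2

Derivation:
Step 1: ant0:(1,1)->N->(0,1) | ant1:(3,0)->N->(2,0) | ant2:(2,3)->S->(3,3)
  grid max=3 at (2,0)
Step 2: ant0:(0,1)->E->(0,2) | ant1:(2,0)->N->(1,0) | ant2:(3,3)->N->(2,3)
  grid max=2 at (2,0)
Step 3: ant0:(0,2)->E->(0,3) | ant1:(1,0)->S->(2,0) | ant2:(2,3)->S->(3,3)
  grid max=3 at (2,0)
Step 4: ant0:(0,3)->S->(1,3) | ant1:(2,0)->N->(1,0) | ant2:(3,3)->N->(2,3)
  grid max=2 at (2,0)
Final grid:
  0 0 0 1
  1 0 0 1
  2 0 0 1
  0 0 0 2
  0 0 0 0
Max pheromone 2 at (2,0)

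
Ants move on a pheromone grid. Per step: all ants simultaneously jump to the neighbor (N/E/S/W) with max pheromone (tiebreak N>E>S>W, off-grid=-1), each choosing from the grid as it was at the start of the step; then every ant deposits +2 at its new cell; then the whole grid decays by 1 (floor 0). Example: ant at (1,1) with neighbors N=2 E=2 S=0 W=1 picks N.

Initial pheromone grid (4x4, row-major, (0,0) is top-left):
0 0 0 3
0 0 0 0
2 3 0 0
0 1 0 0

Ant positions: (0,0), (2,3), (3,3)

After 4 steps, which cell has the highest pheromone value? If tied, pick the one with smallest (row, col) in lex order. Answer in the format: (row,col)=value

Answer: (0,3)=7

Derivation:
Step 1: ant0:(0,0)->E->(0,1) | ant1:(2,3)->N->(1,3) | ant2:(3,3)->N->(2,3)
  grid max=2 at (0,3)
Step 2: ant0:(0,1)->E->(0,2) | ant1:(1,3)->N->(0,3) | ant2:(2,3)->N->(1,3)
  grid max=3 at (0,3)
Step 3: ant0:(0,2)->E->(0,3) | ant1:(0,3)->S->(1,3) | ant2:(1,3)->N->(0,3)
  grid max=6 at (0,3)
Step 4: ant0:(0,3)->S->(1,3) | ant1:(1,3)->N->(0,3) | ant2:(0,3)->S->(1,3)
  grid max=7 at (0,3)
Final grid:
  0 0 0 7
  0 0 0 6
  0 0 0 0
  0 0 0 0
Max pheromone 7 at (0,3)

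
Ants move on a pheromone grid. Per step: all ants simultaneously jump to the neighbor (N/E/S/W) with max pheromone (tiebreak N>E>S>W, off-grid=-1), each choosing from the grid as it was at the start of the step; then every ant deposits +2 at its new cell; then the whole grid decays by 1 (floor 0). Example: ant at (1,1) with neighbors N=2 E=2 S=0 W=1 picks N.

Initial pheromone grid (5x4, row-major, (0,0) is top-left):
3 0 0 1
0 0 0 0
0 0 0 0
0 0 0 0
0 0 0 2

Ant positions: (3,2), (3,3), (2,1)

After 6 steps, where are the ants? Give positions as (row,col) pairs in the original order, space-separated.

Step 1: ant0:(3,2)->N->(2,2) | ant1:(3,3)->S->(4,3) | ant2:(2,1)->N->(1,1)
  grid max=3 at (4,3)
Step 2: ant0:(2,2)->N->(1,2) | ant1:(4,3)->N->(3,3) | ant2:(1,1)->N->(0,1)
  grid max=2 at (4,3)
Step 3: ant0:(1,2)->N->(0,2) | ant1:(3,3)->S->(4,3) | ant2:(0,1)->W->(0,0)
  grid max=3 at (4,3)
Step 4: ant0:(0,2)->E->(0,3) | ant1:(4,3)->N->(3,3) | ant2:(0,0)->E->(0,1)
  grid max=2 at (4,3)
Step 5: ant0:(0,3)->S->(1,3) | ant1:(3,3)->S->(4,3) | ant2:(0,1)->W->(0,0)
  grid max=3 at (4,3)
Step 6: ant0:(1,3)->N->(0,3) | ant1:(4,3)->N->(3,3) | ant2:(0,0)->E->(0,1)
  grid max=2 at (4,3)

(0,3) (3,3) (0,1)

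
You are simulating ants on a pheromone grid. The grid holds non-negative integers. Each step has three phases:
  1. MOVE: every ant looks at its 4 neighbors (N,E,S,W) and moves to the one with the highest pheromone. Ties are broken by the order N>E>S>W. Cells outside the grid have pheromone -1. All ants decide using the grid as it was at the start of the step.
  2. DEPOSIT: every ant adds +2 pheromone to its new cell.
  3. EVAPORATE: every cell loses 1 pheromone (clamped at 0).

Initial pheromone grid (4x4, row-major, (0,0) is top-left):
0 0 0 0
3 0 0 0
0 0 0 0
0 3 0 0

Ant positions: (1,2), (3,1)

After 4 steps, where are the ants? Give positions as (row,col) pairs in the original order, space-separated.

Step 1: ant0:(1,2)->N->(0,2) | ant1:(3,1)->N->(2,1)
  grid max=2 at (1,0)
Step 2: ant0:(0,2)->E->(0,3) | ant1:(2,1)->S->(3,1)
  grid max=3 at (3,1)
Step 3: ant0:(0,3)->S->(1,3) | ant1:(3,1)->N->(2,1)
  grid max=2 at (3,1)
Step 4: ant0:(1,3)->N->(0,3) | ant1:(2,1)->S->(3,1)
  grid max=3 at (3,1)

(0,3) (3,1)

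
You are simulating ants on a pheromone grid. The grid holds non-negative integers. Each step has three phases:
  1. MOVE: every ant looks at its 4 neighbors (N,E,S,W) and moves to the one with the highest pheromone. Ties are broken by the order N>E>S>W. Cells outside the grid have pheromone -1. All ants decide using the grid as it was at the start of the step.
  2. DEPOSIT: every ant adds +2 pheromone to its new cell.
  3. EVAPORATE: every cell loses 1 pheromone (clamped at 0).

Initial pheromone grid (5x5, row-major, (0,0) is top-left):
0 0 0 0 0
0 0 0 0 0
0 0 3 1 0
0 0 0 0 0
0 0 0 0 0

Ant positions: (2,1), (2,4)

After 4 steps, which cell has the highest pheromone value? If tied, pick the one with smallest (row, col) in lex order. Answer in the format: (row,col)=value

Step 1: ant0:(2,1)->E->(2,2) | ant1:(2,4)->W->(2,3)
  grid max=4 at (2,2)
Step 2: ant0:(2,2)->E->(2,3) | ant1:(2,3)->W->(2,2)
  grid max=5 at (2,2)
Step 3: ant0:(2,3)->W->(2,2) | ant1:(2,2)->E->(2,3)
  grid max=6 at (2,2)
Step 4: ant0:(2,2)->E->(2,3) | ant1:(2,3)->W->(2,2)
  grid max=7 at (2,2)
Final grid:
  0 0 0 0 0
  0 0 0 0 0
  0 0 7 5 0
  0 0 0 0 0
  0 0 0 0 0
Max pheromone 7 at (2,2)

Answer: (2,2)=7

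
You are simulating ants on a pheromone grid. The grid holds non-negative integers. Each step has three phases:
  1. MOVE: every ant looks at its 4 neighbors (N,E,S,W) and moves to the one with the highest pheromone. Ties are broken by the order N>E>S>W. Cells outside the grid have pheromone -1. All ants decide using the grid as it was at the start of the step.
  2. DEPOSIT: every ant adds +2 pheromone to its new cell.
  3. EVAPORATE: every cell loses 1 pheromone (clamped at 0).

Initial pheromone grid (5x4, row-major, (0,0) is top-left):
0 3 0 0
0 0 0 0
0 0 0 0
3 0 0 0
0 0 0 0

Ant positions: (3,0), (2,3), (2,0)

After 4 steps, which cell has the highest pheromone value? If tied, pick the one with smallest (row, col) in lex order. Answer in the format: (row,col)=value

Answer: (3,0)=7

Derivation:
Step 1: ant0:(3,0)->N->(2,0) | ant1:(2,3)->N->(1,3) | ant2:(2,0)->S->(3,0)
  grid max=4 at (3,0)
Step 2: ant0:(2,0)->S->(3,0) | ant1:(1,3)->N->(0,3) | ant2:(3,0)->N->(2,0)
  grid max=5 at (3,0)
Step 3: ant0:(3,0)->N->(2,0) | ant1:(0,3)->S->(1,3) | ant2:(2,0)->S->(3,0)
  grid max=6 at (3,0)
Step 4: ant0:(2,0)->S->(3,0) | ant1:(1,3)->N->(0,3) | ant2:(3,0)->N->(2,0)
  grid max=7 at (3,0)
Final grid:
  0 0 0 1
  0 0 0 0
  4 0 0 0
  7 0 0 0
  0 0 0 0
Max pheromone 7 at (3,0)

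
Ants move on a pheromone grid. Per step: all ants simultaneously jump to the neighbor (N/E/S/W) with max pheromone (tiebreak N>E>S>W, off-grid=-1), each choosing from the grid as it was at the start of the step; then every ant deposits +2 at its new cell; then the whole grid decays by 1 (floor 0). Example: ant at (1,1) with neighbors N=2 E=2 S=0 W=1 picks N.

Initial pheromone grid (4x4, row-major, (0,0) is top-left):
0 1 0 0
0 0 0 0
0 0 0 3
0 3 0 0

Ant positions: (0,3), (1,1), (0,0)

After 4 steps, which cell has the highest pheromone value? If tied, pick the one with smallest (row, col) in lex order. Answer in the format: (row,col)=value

Step 1: ant0:(0,3)->S->(1,3) | ant1:(1,1)->N->(0,1) | ant2:(0,0)->E->(0,1)
  grid max=4 at (0,1)
Step 2: ant0:(1,3)->S->(2,3) | ant1:(0,1)->E->(0,2) | ant2:(0,1)->E->(0,2)
  grid max=3 at (0,1)
Step 3: ant0:(2,3)->N->(1,3) | ant1:(0,2)->W->(0,1) | ant2:(0,2)->W->(0,1)
  grid max=6 at (0,1)
Step 4: ant0:(1,3)->S->(2,3) | ant1:(0,1)->E->(0,2) | ant2:(0,1)->E->(0,2)
  grid max=5 at (0,1)
Final grid:
  0 5 5 0
  0 0 0 0
  0 0 0 3
  0 0 0 0
Max pheromone 5 at (0,1)

Answer: (0,1)=5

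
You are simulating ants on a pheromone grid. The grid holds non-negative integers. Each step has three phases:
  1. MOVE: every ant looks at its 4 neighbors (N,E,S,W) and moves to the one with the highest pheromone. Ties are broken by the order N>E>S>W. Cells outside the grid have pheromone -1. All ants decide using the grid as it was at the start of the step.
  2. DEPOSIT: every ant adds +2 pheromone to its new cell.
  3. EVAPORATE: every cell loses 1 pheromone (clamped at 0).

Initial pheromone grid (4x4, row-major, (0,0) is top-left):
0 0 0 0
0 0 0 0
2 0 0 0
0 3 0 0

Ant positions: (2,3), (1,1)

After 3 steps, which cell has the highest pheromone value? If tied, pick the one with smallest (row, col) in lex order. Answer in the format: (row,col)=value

Step 1: ant0:(2,3)->N->(1,3) | ant1:(1,1)->N->(0,1)
  grid max=2 at (3,1)
Step 2: ant0:(1,3)->N->(0,3) | ant1:(0,1)->E->(0,2)
  grid max=1 at (0,2)
Step 3: ant0:(0,3)->W->(0,2) | ant1:(0,2)->E->(0,3)
  grid max=2 at (0,2)
Final grid:
  0 0 2 2
  0 0 0 0
  0 0 0 0
  0 0 0 0
Max pheromone 2 at (0,2)

Answer: (0,2)=2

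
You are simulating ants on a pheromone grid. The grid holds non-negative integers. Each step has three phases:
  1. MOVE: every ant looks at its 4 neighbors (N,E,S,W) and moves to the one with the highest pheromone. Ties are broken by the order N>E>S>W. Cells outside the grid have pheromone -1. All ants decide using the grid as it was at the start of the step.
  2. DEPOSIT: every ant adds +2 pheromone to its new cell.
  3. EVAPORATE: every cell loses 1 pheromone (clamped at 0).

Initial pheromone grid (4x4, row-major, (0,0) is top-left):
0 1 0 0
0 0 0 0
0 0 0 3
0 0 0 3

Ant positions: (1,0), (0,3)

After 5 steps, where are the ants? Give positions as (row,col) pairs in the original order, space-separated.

Step 1: ant0:(1,0)->N->(0,0) | ant1:(0,3)->S->(1,3)
  grid max=2 at (2,3)
Step 2: ant0:(0,0)->E->(0,1) | ant1:(1,3)->S->(2,3)
  grid max=3 at (2,3)
Step 3: ant0:(0,1)->E->(0,2) | ant1:(2,3)->S->(3,3)
  grid max=2 at (2,3)
Step 4: ant0:(0,2)->E->(0,3) | ant1:(3,3)->N->(2,3)
  grid max=3 at (2,3)
Step 5: ant0:(0,3)->S->(1,3) | ant1:(2,3)->S->(3,3)
  grid max=2 at (2,3)

(1,3) (3,3)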